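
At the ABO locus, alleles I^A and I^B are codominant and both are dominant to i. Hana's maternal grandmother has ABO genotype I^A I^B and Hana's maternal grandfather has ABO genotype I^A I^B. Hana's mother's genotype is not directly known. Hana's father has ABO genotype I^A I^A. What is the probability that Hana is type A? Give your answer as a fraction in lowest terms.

Hana's mother's ABO genotype from I^A I^B × I^A I^B: 1/4 I^A I^A, 1/2 I^A I^B, 1/4 I^B I^B.
Crossing each possibility with the father I^A I^A and summing P(type A): 1/4·1 + 1/2·1/2 + 1/4·0 = 1/2.

1/2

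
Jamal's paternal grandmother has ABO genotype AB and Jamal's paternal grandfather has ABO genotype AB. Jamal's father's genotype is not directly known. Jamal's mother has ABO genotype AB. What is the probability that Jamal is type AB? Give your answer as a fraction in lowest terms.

1/2

Jamal's father's ABO genotype from AB × AB: 1/4 AA, 1/2 AB, 1/4 BB.
Crossing each possibility with the mother AB and summing P(type AB): 1/4·1/2 + 1/2·1/2 + 1/4·1/2 = 1/2.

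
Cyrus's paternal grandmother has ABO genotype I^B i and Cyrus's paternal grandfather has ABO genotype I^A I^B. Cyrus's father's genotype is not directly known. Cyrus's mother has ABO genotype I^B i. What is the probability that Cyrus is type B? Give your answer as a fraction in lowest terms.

Cyrus's father's ABO genotype from I^B i × I^A I^B: 1/4 I^A I^B, 1/4 I^A i, 1/4 I^B I^B, 1/4 I^B i.
Crossing each possibility with the mother I^B i and summing P(type B): 1/4·1/2 + 1/4·1/4 + 1/4·1 + 1/4·3/4 = 5/8.

5/8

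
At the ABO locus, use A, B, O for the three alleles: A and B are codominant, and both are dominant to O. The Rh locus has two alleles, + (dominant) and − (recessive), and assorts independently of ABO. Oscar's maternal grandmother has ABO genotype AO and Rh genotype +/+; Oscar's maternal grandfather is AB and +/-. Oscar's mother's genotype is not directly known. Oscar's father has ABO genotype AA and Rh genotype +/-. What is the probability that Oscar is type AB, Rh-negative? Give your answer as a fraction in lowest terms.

Oscar's mother's ABO genotype from AO × AB: 1/4 AA, 1/4 AB, 1/4 AO, 1/4 BO.
Crossing each possibility with the father AA and summing P(type AB): 1/4·0 + 1/4·1/2 + 1/4·0 + 1/4·1/2 = 1/4.
Similarly for Rh via the mother's Rh distribution: P(Rh-) = 1/8.
Independent loci: 1/4 × 1/8 = 1/32.

1/32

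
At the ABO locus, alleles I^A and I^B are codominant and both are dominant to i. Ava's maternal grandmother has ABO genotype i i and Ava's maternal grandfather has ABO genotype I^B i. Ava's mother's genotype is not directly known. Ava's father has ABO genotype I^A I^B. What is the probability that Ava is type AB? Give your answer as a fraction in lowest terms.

1/8

Ava's mother's ABO genotype from i i × I^B i: 1/2 I^B i, 1/2 i i.
Crossing each possibility with the father I^A I^B and summing P(type AB): 1/2·1/4 + 1/2·0 = 1/8.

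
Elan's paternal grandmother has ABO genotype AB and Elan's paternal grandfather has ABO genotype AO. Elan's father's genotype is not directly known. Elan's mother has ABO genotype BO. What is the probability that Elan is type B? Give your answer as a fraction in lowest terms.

3/8

Elan's father's ABO genotype from AB × AO: 1/4 AA, 1/4 AB, 1/4 AO, 1/4 BO.
Crossing each possibility with the mother BO and summing P(type B): 1/4·0 + 1/4·1/2 + 1/4·1/4 + 1/4·3/4 = 3/8.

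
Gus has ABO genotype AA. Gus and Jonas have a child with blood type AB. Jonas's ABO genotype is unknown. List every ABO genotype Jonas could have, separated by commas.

For each candidate genotype of Jonas, check whether crossing it with AA can produce every observed child phenotype.
  AA → possible child types {A} ✗
  AB → possible child types {A, AB} ✓
  AO → possible child types {A} ✗
  BB → possible child types {AB} ✓
  BO → possible child types {A, AB} ✓
  OO → possible child types {A} ✗

AB, BB, BO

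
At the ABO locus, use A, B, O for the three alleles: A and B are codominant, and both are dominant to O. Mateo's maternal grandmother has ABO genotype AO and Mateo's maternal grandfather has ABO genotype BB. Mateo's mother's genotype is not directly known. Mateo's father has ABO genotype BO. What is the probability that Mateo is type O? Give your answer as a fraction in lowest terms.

1/8

Mateo's mother's ABO genotype from AO × BB: 1/2 AB, 1/2 BO.
Crossing each possibility with the father BO and summing P(type O): 1/2·0 + 1/2·1/4 = 1/8.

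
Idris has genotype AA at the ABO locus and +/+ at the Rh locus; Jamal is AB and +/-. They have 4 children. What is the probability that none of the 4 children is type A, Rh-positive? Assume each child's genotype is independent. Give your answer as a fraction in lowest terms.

ABO cross AA × AB → 1/2 A, 1/2 AB.
Rh cross +/+ × +/- → 1 Rh+; so P(type A, Rh-positive) = 1/2 × 1 = 1/2 per child.
P(not type A, Rh-positive) = 1/2 for one child; (1/2)^4 = 1/16.

1/16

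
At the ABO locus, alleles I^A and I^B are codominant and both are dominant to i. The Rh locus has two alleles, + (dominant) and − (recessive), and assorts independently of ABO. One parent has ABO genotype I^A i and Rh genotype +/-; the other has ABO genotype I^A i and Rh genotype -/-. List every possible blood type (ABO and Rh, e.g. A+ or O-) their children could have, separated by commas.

O+, O-, A+, A-

Gametes from I^A i × I^A i give offspring ABO genotypes I^A I^A, I^A i, i i, i.e. phenotypes O, A.
Rh cross +/- × -/- → phenotypes Rh+, Rh-.
Combining independently: O+, O-, A+, A-.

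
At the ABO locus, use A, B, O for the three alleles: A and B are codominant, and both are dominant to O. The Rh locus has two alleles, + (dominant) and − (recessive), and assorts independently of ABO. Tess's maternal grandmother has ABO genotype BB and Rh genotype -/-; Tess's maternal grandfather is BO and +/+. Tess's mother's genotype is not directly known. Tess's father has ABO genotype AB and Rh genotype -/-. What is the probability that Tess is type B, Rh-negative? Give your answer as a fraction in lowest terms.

Tess's mother's ABO genotype from BB × BO: 1/2 BB, 1/2 BO.
Crossing each possibility with the father AB and summing P(type B): 1/2·1/2 + 1/2·1/2 = 1/2.
Similarly for Rh via the mother's Rh distribution: P(Rh-) = 1/2.
Independent loci: 1/2 × 1/2 = 1/4.

1/4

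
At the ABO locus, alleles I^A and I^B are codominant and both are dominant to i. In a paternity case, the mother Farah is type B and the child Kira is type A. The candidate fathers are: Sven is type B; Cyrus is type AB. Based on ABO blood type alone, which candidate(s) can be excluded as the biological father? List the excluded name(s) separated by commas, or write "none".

Sven

A candidate is excluded only if no genotype consistent with his phenotype could produce a type A child with a type B mother.
Sven (type B): no genotype consistent with that phenotype can produce a type-A child with a type-B mother.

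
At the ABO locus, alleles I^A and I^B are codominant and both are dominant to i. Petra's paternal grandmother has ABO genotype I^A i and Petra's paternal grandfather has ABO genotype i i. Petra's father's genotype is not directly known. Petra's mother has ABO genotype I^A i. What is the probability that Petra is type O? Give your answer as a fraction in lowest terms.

Petra's father's ABO genotype from I^A i × i i: 1/2 I^A i, 1/2 i i.
Crossing each possibility with the mother I^A i and summing P(type O): 1/2·1/4 + 1/2·1/2 = 3/8.

3/8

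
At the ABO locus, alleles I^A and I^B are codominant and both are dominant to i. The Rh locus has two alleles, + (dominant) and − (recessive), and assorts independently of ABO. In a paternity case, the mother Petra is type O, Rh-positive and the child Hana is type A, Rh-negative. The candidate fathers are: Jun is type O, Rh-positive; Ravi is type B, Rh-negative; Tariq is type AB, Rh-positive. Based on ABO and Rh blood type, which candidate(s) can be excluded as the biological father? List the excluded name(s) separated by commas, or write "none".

A candidate is excluded only if no genotype consistent with his phenotype could produce a type A, Rh-negative child with a type O, Rh-positive mother.
Jun (type O, Rh+): no genotype consistent with that phenotype can produce a type-A Rh- child with a type-O mother.
Ravi (type B, Rh-): no genotype consistent with that phenotype can produce a type-A Rh- child with a type-O mother.

Jun, Ravi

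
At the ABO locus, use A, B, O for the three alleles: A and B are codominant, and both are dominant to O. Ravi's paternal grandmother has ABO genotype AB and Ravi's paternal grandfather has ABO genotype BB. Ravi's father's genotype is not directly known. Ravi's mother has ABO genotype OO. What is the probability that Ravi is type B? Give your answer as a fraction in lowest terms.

Ravi's father's ABO genotype from AB × BB: 1/2 AB, 1/2 BB.
Crossing each possibility with the mother OO and summing P(type B): 1/2·1/2 + 1/2·1 = 3/4.

3/4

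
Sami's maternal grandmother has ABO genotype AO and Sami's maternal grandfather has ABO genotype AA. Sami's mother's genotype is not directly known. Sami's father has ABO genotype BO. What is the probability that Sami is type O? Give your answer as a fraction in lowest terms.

Sami's mother's ABO genotype from AO × AA: 1/2 AA, 1/2 AO.
Crossing each possibility with the father BO and summing P(type O): 1/2·0 + 1/2·1/4 = 1/8.

1/8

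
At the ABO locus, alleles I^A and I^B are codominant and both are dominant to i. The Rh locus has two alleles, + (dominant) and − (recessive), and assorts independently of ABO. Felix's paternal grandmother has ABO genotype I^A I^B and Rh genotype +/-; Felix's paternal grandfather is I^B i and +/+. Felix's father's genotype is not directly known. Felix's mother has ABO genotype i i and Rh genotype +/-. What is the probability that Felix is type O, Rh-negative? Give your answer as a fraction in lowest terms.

Felix's father's ABO genotype from I^A I^B × I^B i: 1/4 I^A I^B, 1/4 I^A i, 1/4 I^B I^B, 1/4 I^B i.
Crossing each possibility with the mother i i and summing P(type O): 1/4·0 + 1/4·1/2 + 1/4·0 + 1/4·1/2 = 1/4.
Similarly for Rh via the father's Rh distribution: P(Rh-) = 1/8.
Independent loci: 1/4 × 1/8 = 1/32.

1/32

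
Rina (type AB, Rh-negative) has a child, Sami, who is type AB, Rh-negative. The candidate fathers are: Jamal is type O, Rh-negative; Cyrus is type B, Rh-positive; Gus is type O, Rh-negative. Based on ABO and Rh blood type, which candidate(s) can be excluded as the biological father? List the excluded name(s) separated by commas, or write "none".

Jamal, Gus

A candidate is excluded only if no genotype consistent with his phenotype could produce a type AB, Rh-negative child with a type AB, Rh-negative mother.
Jamal (type O, Rh-): no genotype consistent with that phenotype can produce a type-AB Rh- child with a type-AB mother.
Gus (type O, Rh-): no genotype consistent with that phenotype can produce a type-AB Rh- child with a type-AB mother.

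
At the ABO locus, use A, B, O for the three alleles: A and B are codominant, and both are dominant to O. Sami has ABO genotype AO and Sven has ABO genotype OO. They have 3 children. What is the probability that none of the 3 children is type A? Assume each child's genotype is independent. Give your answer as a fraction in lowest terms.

1/8

ABO cross AO × OO → 1/2 O, 1/2 A.
So P(type A) = 1/2 per child.
P(not type A) = 1/2 for one child; (1/2)^3 = 1/8.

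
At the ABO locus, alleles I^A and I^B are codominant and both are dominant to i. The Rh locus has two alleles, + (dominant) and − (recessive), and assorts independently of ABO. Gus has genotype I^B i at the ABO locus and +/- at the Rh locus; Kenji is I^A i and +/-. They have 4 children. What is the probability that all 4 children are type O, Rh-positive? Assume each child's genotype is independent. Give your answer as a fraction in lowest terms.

ABO cross I^B i × I^A i → 1/4 O, 1/4 A, 1/4 B, 1/4 AB.
Rh cross +/- × +/- → 3/4 Rh+, 1/4 Rh-; so P(type O, Rh-positive) = 1/4 × 3/4 = 3/16 per child.
All 4 independent: (3/16)^4 = 81/65536.

81/65536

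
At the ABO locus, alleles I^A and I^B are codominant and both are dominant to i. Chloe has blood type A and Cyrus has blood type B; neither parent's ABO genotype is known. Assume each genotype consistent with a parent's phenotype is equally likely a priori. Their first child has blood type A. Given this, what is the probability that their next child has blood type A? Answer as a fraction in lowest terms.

Possible genotypes: Chloe ∈ {I^A I^A, I^A i}; Cyrus ∈ {I^B I^B, I^B i}.
Weight each parental genotype pair by prior × P(type-A child):
  I^A I^A × I^B i: posterior weight 2/3; P(next child type A) = 1/2.
  I^A i × I^B i: posterior weight 1/3; P(next child type A) = 1/4.
Weighted sum = 5/12.

5/12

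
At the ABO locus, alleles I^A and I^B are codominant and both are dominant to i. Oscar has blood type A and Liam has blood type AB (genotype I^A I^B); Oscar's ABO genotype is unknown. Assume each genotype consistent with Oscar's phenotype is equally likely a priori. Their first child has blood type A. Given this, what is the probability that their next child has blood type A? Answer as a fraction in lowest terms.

Possible genotypes: Oscar ∈ {I^A I^A, I^A i}; Liam ∈ {I^A I^B}.
Weight each parental genotype pair by prior × P(type-A child):
  I^A I^A × I^A I^B: posterior weight 1/2; P(next child type A) = 1/2.
  I^A i × I^A I^B: posterior weight 1/2; P(next child type A) = 1/2.
Weighted sum = 1/2.

1/2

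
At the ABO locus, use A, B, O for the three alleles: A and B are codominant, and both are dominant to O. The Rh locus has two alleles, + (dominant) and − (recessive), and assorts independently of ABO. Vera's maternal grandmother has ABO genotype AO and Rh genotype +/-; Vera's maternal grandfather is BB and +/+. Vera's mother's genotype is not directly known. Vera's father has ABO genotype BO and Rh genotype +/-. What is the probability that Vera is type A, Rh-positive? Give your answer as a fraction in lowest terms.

7/64

Vera's mother's ABO genotype from AO × BB: 1/2 AB, 1/2 BO.
Crossing each possibility with the father BO and summing P(type A): 1/2·1/4 + 1/2·0 = 1/8.
Similarly for Rh via the mother's Rh distribution: P(Rh+) = 7/8.
Independent loci: 1/8 × 7/8 = 7/64.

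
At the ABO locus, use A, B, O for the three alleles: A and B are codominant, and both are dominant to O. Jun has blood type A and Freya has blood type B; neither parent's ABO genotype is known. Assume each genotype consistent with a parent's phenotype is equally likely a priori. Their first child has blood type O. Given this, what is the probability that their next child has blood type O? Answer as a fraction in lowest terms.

Possible genotypes: Jun ∈ {AA, AO}; Freya ∈ {BB, BO}.
Weight each parental genotype pair by prior × P(type-O child):
  AO × BO: posterior weight 1; P(next child type O) = 1/4.
Weighted sum = 1/4.

1/4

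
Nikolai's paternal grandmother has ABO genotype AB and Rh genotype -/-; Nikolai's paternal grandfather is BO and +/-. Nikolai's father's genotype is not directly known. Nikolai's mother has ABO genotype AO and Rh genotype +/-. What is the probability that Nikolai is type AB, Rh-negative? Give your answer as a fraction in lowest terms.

3/32

Nikolai's father's ABO genotype from AB × BO: 1/4 AB, 1/4 AO, 1/4 BB, 1/4 BO.
Crossing each possibility with the mother AO and summing P(type AB): 1/4·1/4 + 1/4·0 + 1/4·1/2 + 1/4·1/4 = 1/4.
Similarly for Rh via the father's Rh distribution: P(Rh-) = 3/8.
Independent loci: 1/4 × 3/8 = 3/32.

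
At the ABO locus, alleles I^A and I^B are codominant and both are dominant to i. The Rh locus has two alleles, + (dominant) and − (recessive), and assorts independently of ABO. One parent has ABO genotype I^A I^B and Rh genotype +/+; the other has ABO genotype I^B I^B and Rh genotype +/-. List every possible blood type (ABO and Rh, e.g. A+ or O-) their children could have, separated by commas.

Gametes from I^A I^B × I^B I^B give offspring ABO genotypes I^A I^B, I^B I^B, i.e. phenotypes B, AB.
Rh cross +/+ × +/- → phenotypes Rh+.
Combining independently: B+, AB+.

B+, AB+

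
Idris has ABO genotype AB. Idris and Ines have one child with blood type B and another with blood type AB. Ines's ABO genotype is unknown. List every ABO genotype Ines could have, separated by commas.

For each candidate genotype of Ines, check whether crossing it with AB can produce every observed child phenotype.
  AA → possible child types {A, AB} ✗
  AB → possible child types {A, B, AB} ✓
  AO → possible child types {A, B, AB} ✓
  BB → possible child types {B, AB} ✓
  BO → possible child types {A, B, AB} ✓
  OO → possible child types {A, B} ✗

AB, AO, BB, BO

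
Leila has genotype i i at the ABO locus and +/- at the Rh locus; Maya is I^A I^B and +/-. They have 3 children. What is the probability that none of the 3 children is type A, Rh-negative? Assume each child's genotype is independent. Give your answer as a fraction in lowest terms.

ABO cross i i × I^A I^B → 1/2 A, 1/2 B.
Rh cross +/- × +/- → 3/4 Rh+, 1/4 Rh-; so P(type A, Rh-negative) = 1/2 × 1/4 = 1/8 per child.
P(not type A, Rh-negative) = 7/8 for one child; (7/8)^3 = 343/512.

343/512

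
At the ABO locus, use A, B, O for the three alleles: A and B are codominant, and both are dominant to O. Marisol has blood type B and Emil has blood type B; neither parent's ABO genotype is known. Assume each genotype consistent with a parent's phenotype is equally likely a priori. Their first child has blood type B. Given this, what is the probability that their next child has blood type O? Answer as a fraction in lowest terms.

1/20

Possible genotypes: Marisol ∈ {BB, BO}; Emil ∈ {BB, BO}.
Weight each parental genotype pair by prior × P(type-B child):
  BB × BB: posterior weight 4/15; P(next child type O) = 0.
  BB × BO: posterior weight 4/15; P(next child type O) = 0.
  BO × BB: posterior weight 4/15; P(next child type O) = 0.
  BO × BO: posterior weight 1/5; P(next child type O) = 1/4.
Weighted sum = 1/20.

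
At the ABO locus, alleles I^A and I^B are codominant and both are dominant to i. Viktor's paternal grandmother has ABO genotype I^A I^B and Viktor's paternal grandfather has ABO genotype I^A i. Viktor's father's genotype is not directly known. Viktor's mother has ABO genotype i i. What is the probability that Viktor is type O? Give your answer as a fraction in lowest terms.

Viktor's father's ABO genotype from I^A I^B × I^A i: 1/4 I^A I^A, 1/4 I^A I^B, 1/4 I^A i, 1/4 I^B i.
Crossing each possibility with the mother i i and summing P(type O): 1/4·0 + 1/4·0 + 1/4·1/2 + 1/4·1/2 = 1/4.

1/4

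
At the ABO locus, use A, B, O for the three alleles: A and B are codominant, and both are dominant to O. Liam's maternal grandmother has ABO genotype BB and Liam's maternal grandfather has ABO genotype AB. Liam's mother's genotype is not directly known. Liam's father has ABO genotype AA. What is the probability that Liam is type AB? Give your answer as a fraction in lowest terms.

Liam's mother's ABO genotype from BB × AB: 1/2 AB, 1/2 BB.
Crossing each possibility with the father AA and summing P(type AB): 1/2·1/2 + 1/2·1 = 3/4.

3/4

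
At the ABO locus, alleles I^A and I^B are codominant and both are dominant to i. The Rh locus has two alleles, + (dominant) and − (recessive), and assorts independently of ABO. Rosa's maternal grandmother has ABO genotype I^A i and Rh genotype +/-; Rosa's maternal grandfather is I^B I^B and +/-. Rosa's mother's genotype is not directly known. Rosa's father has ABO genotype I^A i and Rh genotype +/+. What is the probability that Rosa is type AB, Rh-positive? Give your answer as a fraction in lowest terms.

Rosa's mother's ABO genotype from I^A i × I^B I^B: 1/2 I^A I^B, 1/2 I^B i.
Crossing each possibility with the father I^A i and summing P(type AB): 1/2·1/4 + 1/2·1/4 = 1/4.
Similarly for Rh via the mother's Rh distribution: P(Rh+) = 1.
Independent loci: 1/4 × 1 = 1/4.

1/4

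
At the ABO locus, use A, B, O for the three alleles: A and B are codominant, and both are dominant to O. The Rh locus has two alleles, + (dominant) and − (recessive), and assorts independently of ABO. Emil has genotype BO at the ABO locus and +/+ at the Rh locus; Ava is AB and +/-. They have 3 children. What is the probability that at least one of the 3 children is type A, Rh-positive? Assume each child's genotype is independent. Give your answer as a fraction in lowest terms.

37/64

ABO cross BO × AB → 1/4 A, 1/2 B, 1/4 AB.
Rh cross +/+ × +/- → 1 Rh+; so P(type A, Rh-positive) = 1/4 × 1 = 1/4 per child.
P(none) = (3/4)^3 = 27/64; P(at least one) = 1 − 27/64 = 37/64.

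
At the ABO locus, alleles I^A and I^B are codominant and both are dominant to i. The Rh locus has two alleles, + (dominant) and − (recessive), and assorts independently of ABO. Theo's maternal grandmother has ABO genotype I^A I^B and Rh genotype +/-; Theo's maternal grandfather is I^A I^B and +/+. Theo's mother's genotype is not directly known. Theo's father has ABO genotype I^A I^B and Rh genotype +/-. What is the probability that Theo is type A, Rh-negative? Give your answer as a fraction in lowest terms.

Theo's mother's ABO genotype from I^A I^B × I^A I^B: 1/4 I^A I^A, 1/2 I^A I^B, 1/4 I^B I^B.
Crossing each possibility with the father I^A I^B and summing P(type A): 1/4·1/2 + 1/2·1/4 + 1/4·0 = 1/4.
Similarly for Rh via the mother's Rh distribution: P(Rh-) = 1/8.
Independent loci: 1/4 × 1/8 = 1/32.

1/32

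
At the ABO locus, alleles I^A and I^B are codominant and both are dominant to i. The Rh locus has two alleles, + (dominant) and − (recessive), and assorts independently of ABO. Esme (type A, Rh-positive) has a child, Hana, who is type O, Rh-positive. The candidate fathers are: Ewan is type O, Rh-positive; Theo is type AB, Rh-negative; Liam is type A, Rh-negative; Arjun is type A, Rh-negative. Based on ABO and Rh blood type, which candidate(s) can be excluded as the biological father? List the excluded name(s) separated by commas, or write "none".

Theo

A candidate is excluded only if no genotype consistent with his phenotype could produce a type O, Rh-positive child with a type A, Rh-positive mother.
Theo (type AB, Rh-): no genotype consistent with that phenotype can produce a type-O Rh+ child with a type-A mother.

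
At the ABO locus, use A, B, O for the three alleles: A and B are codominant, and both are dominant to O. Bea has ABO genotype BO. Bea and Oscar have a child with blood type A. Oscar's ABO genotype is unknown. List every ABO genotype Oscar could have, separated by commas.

AA, AB, AO

For each candidate genotype of Oscar, check whether crossing it with BO can produce every observed child phenotype.
  AA → possible child types {A, AB} ✓
  AB → possible child types {A, B, AB} ✓
  AO → possible child types {O, A, B, AB} ✓
  BB → possible child types {B} ✗
  BO → possible child types {O, B} ✗
  OO → possible child types {O, B} ✗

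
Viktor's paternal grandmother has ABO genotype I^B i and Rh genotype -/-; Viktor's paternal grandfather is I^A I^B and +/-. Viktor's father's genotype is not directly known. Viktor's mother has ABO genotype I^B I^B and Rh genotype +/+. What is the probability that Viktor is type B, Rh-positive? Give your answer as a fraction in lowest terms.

Viktor's father's ABO genotype from I^B i × I^A I^B: 1/4 I^A I^B, 1/4 I^A i, 1/4 I^B I^B, 1/4 I^B i.
Crossing each possibility with the mother I^B I^B and summing P(type B): 1/4·1/2 + 1/4·1/2 + 1/4·1 + 1/4·1 = 3/4.
Similarly for Rh via the father's Rh distribution: P(Rh+) = 1.
Independent loci: 3/4 × 1 = 3/4.

3/4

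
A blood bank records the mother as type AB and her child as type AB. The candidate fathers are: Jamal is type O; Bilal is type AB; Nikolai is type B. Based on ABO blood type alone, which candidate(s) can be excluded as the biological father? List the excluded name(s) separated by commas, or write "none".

Jamal

A candidate is excluded only if no genotype consistent with his phenotype could produce a type AB child with a type AB mother.
Jamal (type O): no genotype consistent with that phenotype can produce a type-AB child with a type-AB mother.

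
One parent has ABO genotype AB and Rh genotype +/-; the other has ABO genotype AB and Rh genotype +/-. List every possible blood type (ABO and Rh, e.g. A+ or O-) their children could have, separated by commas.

A+, A-, B+, B-, AB+, AB-

Gametes from AB × AB give offspring ABO genotypes AA, AB, BB, i.e. phenotypes A, B, AB.
Rh cross +/- × +/- → phenotypes Rh+, Rh-.
Combining independently: A+, A-, B+, B-, AB+, AB-.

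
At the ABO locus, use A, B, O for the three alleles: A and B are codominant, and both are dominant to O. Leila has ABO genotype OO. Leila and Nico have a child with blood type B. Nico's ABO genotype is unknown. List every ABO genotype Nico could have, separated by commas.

AB, BB, BO

For each candidate genotype of Nico, check whether crossing it with OO can produce every observed child phenotype.
  AA → possible child types {A} ✗
  AB → possible child types {A, B} ✓
  AO → possible child types {O, A} ✗
  BB → possible child types {B} ✓
  BO → possible child types {O, B} ✓
  OO → possible child types {O} ✗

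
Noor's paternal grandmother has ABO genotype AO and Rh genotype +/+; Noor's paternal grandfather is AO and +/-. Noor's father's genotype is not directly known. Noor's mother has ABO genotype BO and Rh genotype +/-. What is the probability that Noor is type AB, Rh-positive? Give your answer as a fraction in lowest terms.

Noor's father's ABO genotype from AO × AO: 1/4 AA, 1/2 AO, 1/4 OO.
Crossing each possibility with the mother BO and summing P(type AB): 1/4·1/2 + 1/2·1/4 + 1/4·0 = 1/4.
Similarly for Rh via the father's Rh distribution: P(Rh+) = 7/8.
Independent loci: 1/4 × 7/8 = 7/32.

7/32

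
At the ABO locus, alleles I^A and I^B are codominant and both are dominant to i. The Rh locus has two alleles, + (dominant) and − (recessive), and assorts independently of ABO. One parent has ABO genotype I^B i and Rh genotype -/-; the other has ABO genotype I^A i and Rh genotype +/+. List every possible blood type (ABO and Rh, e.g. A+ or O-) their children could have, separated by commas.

Gametes from I^B i × I^A i give offspring ABO genotypes I^A I^B, I^A i, I^B i, i i, i.e. phenotypes O, A, B, AB.
Rh cross -/- × +/+ → phenotypes Rh+.
Combining independently: O+, A+, B+, AB+.

O+, A+, B+, AB+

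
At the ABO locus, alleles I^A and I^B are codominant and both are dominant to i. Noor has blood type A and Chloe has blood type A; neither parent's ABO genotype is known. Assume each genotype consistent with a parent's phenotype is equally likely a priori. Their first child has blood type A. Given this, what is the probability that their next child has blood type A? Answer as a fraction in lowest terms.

19/20

Possible genotypes: Noor ∈ {I^A I^A, I^A i}; Chloe ∈ {I^A I^A, I^A i}.
Weight each parental genotype pair by prior × P(type-A child):
  I^A I^A × I^A I^A: posterior weight 4/15; P(next child type A) = 1.
  I^A I^A × I^A i: posterior weight 4/15; P(next child type A) = 1.
  I^A i × I^A I^A: posterior weight 4/15; P(next child type A) = 1.
  I^A i × I^A i: posterior weight 1/5; P(next child type A) = 3/4.
Weighted sum = 19/20.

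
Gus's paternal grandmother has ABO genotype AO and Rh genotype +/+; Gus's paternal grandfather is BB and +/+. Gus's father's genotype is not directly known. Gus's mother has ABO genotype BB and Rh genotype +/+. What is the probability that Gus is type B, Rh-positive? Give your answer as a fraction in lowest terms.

3/4

Gus's father's ABO genotype from AO × BB: 1/2 AB, 1/2 BO.
Crossing each possibility with the mother BB and summing P(type B): 1/2·1/2 + 1/2·1 = 3/4.
Similarly for Rh via the father's Rh distribution: P(Rh+) = 1.
Independent loci: 3/4 × 1 = 3/4.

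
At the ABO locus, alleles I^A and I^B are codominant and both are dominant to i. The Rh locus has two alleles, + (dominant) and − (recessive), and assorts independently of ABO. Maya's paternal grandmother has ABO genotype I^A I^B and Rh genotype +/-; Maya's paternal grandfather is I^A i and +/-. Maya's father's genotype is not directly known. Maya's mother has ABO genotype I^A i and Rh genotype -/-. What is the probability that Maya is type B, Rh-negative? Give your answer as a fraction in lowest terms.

Maya's father's ABO genotype from I^A I^B × I^A i: 1/4 I^A I^A, 1/4 I^A I^B, 1/4 I^A i, 1/4 I^B i.
Crossing each possibility with the mother I^A i and summing P(type B): 1/4·0 + 1/4·1/4 + 1/4·0 + 1/4·1/4 = 1/8.
Similarly for Rh via the father's Rh distribution: P(Rh-) = 1/2.
Independent loci: 1/8 × 1/2 = 1/16.

1/16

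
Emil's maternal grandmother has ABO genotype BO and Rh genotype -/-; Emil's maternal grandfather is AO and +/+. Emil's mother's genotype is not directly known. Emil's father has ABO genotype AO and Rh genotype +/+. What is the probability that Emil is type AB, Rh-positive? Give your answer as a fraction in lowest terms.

1/8

Emil's mother's ABO genotype from BO × AO: 1/4 AB, 1/4 AO, 1/4 BO, 1/4 OO.
Crossing each possibility with the father AO and summing P(type AB): 1/4·1/4 + 1/4·0 + 1/4·1/4 + 1/4·0 = 1/8.
Similarly for Rh via the mother's Rh distribution: P(Rh+) = 1.
Independent loci: 1/8 × 1 = 1/8.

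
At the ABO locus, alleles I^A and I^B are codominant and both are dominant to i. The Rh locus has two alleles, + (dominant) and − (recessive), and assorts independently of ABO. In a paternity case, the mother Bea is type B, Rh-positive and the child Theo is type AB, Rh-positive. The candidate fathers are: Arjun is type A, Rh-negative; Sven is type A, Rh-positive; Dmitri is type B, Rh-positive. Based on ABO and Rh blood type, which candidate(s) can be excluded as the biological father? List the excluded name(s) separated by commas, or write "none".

A candidate is excluded only if no genotype consistent with his phenotype could produce a type AB, Rh-positive child with a type B, Rh-positive mother.
Dmitri (type B, Rh+): no genotype consistent with that phenotype can produce a type-AB Rh+ child with a type-B mother.

Dmitri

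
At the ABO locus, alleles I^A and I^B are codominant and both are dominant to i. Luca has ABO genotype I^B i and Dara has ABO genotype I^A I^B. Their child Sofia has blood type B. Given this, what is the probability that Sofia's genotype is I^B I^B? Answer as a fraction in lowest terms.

1/2

Cross I^B i × I^A I^B → 1/4 I^A I^B, 1/4 I^A i, 1/4 I^B I^B, 1/4 I^B i.
Type-B genotypes among offspring: I^B I^B (1/4), I^B i (1/4); total 1/2.
P(I^B I^B | type B) = (1/4) / (1/2) = 1/2.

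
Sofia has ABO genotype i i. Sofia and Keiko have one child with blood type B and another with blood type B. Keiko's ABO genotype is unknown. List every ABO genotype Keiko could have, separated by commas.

For each candidate genotype of Keiko, check whether crossing it with i i can produce every observed child phenotype.
  I^A I^A → possible child types {A} ✗
  I^A I^B → possible child types {A, B} ✓
  I^A i → possible child types {O, A} ✗
  I^B I^B → possible child types {B} ✓
  I^B i → possible child types {O, B} ✓
  i i → possible child types {O} ✗

I^A I^B, I^B I^B, I^B i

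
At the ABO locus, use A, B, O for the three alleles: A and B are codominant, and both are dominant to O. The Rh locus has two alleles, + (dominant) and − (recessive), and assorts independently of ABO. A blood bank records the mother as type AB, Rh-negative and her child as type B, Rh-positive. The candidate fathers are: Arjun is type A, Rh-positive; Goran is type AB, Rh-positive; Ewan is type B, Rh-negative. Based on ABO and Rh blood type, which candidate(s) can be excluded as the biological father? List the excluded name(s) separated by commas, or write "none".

Ewan

A candidate is excluded only if no genotype consistent with his phenotype could produce a type B, Rh-positive child with a type AB, Rh-negative mother.
Ewan (type B, Rh-): no genotype consistent with that phenotype can produce a type-B Rh+ child with a type-AB mother.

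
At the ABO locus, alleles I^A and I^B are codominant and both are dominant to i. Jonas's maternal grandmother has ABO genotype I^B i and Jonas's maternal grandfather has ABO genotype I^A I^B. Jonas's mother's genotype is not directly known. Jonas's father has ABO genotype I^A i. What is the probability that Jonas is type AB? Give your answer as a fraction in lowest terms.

1/4

Jonas's mother's ABO genotype from I^B i × I^A I^B: 1/4 I^A I^B, 1/4 I^A i, 1/4 I^B I^B, 1/4 I^B i.
Crossing each possibility with the father I^A i and summing P(type AB): 1/4·1/4 + 1/4·0 + 1/4·1/2 + 1/4·1/4 = 1/4.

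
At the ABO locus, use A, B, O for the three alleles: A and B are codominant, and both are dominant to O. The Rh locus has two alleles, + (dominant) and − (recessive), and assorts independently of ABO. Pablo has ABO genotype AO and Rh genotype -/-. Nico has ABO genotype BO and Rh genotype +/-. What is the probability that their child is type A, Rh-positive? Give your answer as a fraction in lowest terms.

1/8

ABO cross AO × BO → offspring phenotypes: 1/4 O, 1/4 A, 1/4 B, 1/4 AB.
Rh cross -/- × +/- → 1/2 Rh+, 1/2 Rh-.
Independent loci: P(type A, Rh-positive) = 1/4 × 1/2 = 1/8.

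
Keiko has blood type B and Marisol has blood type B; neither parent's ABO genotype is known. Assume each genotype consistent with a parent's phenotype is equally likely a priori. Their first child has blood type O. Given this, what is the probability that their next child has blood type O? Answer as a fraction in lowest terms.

Possible genotypes: Keiko ∈ {I^B I^B, I^B i}; Marisol ∈ {I^B I^B, I^B i}.
Weight each parental genotype pair by prior × P(type-O child):
  I^B i × I^B i: posterior weight 1; P(next child type O) = 1/4.
Weighted sum = 1/4.

1/4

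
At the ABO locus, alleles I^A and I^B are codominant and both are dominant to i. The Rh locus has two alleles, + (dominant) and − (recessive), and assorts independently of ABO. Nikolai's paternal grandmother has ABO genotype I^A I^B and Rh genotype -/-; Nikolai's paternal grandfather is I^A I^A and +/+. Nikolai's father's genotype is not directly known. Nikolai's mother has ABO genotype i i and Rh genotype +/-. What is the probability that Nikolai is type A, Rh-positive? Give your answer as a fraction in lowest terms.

Nikolai's father's ABO genotype from I^A I^B × I^A I^A: 1/2 I^A I^A, 1/2 I^A I^B.
Crossing each possibility with the mother i i and summing P(type A): 1/2·1 + 1/2·1/2 = 3/4.
Similarly for Rh via the father's Rh distribution: P(Rh+) = 3/4.
Independent loci: 3/4 × 3/4 = 9/16.

9/16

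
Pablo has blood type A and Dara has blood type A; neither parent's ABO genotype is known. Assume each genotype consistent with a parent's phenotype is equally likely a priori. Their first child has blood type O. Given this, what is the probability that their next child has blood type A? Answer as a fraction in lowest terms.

3/4

Possible genotypes: Pablo ∈ {I^A I^A, I^A i}; Dara ∈ {I^A I^A, I^A i}.
Weight each parental genotype pair by prior × P(type-O child):
  I^A i × I^A i: posterior weight 1; P(next child type A) = 3/4.
Weighted sum = 3/4.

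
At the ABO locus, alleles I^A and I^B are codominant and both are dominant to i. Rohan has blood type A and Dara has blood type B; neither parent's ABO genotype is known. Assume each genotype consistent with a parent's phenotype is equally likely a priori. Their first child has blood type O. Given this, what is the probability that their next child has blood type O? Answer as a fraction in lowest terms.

Possible genotypes: Rohan ∈ {I^A I^A, I^A i}; Dara ∈ {I^B I^B, I^B i}.
Weight each parental genotype pair by prior × P(type-O child):
  I^A i × I^B i: posterior weight 1; P(next child type O) = 1/4.
Weighted sum = 1/4.

1/4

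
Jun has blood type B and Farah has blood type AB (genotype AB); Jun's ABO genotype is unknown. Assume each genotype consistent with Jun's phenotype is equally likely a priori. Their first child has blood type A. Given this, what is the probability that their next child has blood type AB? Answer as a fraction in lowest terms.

Possible genotypes: Jun ∈ {BB, BO}; Farah ∈ {AB}.
Weight each parental genotype pair by prior × P(type-A child):
  BO × AB: posterior weight 1; P(next child type AB) = 1/4.
Weighted sum = 1/4.

1/4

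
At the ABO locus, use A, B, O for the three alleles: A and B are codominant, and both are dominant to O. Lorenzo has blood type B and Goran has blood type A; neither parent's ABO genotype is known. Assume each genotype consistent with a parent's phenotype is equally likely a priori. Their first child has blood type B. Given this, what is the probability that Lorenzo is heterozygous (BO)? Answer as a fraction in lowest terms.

1/3

Possible genotypes: Lorenzo ∈ {BB, BO}; Goran ∈ {AA, AO}.
Weight each parental genotype pair by prior × P(type-B child):
  BB × AO: posterior weight 2/3.
  BO × AO: posterior weight 1/3.
Sum the posterior weight over pairs where Lorenzo is BO: 1/3.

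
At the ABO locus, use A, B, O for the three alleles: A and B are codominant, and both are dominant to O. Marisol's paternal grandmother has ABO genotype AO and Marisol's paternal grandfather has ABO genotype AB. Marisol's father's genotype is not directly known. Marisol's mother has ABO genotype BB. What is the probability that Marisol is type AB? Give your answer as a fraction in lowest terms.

1/2

Marisol's father's ABO genotype from AO × AB: 1/4 AA, 1/4 AB, 1/4 AO, 1/4 BO.
Crossing each possibility with the mother BB and summing P(type AB): 1/4·1 + 1/4·1/2 + 1/4·1/2 + 1/4·0 = 1/2.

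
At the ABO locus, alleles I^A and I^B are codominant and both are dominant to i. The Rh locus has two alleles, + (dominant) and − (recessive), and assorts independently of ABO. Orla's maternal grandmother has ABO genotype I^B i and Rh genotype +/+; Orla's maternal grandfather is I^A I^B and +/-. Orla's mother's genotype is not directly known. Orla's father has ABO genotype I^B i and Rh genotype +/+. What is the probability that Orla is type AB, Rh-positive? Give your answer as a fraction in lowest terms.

1/8

Orla's mother's ABO genotype from I^B i × I^A I^B: 1/4 I^A I^B, 1/4 I^A i, 1/4 I^B I^B, 1/4 I^B i.
Crossing each possibility with the father I^B i and summing P(type AB): 1/4·1/4 + 1/4·1/4 + 1/4·0 + 1/4·0 = 1/8.
Similarly for Rh via the mother's Rh distribution: P(Rh+) = 1.
Independent loci: 1/8 × 1 = 1/8.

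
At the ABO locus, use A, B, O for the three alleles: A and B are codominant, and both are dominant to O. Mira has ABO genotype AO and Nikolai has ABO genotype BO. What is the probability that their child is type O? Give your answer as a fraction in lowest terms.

1/4

ABO cross AO × BO → offspring phenotypes: 1/4 O, 1/4 A, 1/4 B, 1/4 AB.
So P(type O) = 1/4.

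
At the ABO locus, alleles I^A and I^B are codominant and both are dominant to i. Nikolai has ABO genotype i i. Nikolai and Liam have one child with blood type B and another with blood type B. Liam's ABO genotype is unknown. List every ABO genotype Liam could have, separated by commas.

I^A I^B, I^B I^B, I^B i

For each candidate genotype of Liam, check whether crossing it with i i can produce every observed child phenotype.
  I^A I^A → possible child types {A} ✗
  I^A I^B → possible child types {A, B} ✓
  I^A i → possible child types {O, A} ✗
  I^B I^B → possible child types {B} ✓
  I^B i → possible child types {O, B} ✓
  i i → possible child types {O} ✗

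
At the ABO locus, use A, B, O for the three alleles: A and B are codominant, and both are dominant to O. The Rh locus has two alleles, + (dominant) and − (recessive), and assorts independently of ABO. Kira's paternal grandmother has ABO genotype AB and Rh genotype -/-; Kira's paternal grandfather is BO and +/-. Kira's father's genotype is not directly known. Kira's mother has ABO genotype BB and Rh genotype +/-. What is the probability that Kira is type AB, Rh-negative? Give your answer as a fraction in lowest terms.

3/32

Kira's father's ABO genotype from AB × BO: 1/4 AB, 1/4 AO, 1/4 BB, 1/4 BO.
Crossing each possibility with the mother BB and summing P(type AB): 1/4·1/2 + 1/4·1/2 + 1/4·0 + 1/4·0 = 1/4.
Similarly for Rh via the father's Rh distribution: P(Rh-) = 3/8.
Independent loci: 1/4 × 3/8 = 3/32.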